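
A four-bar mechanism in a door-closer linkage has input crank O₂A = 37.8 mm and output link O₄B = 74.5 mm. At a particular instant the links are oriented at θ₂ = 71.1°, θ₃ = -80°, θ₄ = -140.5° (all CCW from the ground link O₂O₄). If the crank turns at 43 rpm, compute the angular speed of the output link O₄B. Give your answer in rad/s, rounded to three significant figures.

1.27

ω₂ = 4.503 rad/s (from 43 rpm).
Differentiating the loop-closure r₂e^{iθ₂}+r₃e^{iθ₃}=r₁+r₄e^{iθ₄} gives r₂ω₂e^{iθ₂}+r₃ω₃e^{iθ₃}=r₄ω₄e^{iθ₄}.
Eliminating the other unknown: ω₄ = r₂ω₂ sin(θ₂−θ₃) / [r₄ sin(θ₄−θ₃)].
Numerator sine = +0.48328; denominator sine = -0.87036.
Result = 0.0378·4.503·(+0.48328) / (0.0745·(-0.87036)) = -1.2686 rad/s; magnitude 1.2686 rad/s.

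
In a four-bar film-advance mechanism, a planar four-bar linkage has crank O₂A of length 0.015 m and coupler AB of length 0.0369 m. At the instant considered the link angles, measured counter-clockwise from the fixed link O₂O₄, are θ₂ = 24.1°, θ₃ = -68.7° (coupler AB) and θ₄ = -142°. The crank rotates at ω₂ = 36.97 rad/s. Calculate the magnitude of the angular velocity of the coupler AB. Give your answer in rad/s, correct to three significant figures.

ω₂ = 36.97 rad/s
Differentiating the loop-closure r₂e^{iθ₂}+r₃e^{iθ₃}=r₁+r₄e^{iθ₄} gives r₂ω₂e^{iθ₂}+r₃ω₃e^{iθ₃}=r₄ω₄e^{iθ₄}.
Eliminating the other unknown: ω₃ = r₂ω₂ sin(θ₄−θ₂) / [r₃ sin(θ₃−θ₄)].
Numerator sine = -0.24023; denominator sine = +0.95782.
Result = 0.015·36.97·(-0.24023) / (0.0369·(+0.95782)) = -3.7692 rad/s; magnitude 3.7692 rad/s.

3.77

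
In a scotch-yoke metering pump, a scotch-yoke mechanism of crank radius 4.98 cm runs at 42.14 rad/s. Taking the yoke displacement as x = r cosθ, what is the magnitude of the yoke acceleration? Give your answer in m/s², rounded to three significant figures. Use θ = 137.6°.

65.3

ω = 42.14 rad/s
x = r cosθ ⇒ ẍ = −rω² cosθ (ω constant).
|a| = rω²|cosθ| = 0.0498·(42.14)²·|cos 137.6°| = 65.304 m/s².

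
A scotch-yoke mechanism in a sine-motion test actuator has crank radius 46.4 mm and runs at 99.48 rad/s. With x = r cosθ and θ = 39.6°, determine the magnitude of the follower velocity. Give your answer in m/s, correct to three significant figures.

ω = 99.48 rad/s
x = r cosθ ⇒ ẋ = −rω sinθ.
|v| = rω|sinθ| = 0.0464·99.48·|sin 39.6°| = 2.9423 m/s.

2.94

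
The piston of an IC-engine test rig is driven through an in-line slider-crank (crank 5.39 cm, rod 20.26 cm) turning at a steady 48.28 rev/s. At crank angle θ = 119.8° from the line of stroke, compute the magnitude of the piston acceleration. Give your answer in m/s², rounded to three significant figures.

3130

ω = 2π·48.3 = 303.4 rad/s
x(θ) = r cosθ + √(L² − r² sin²θ); with ω constant, a = ω²·d²x/dθ².
d²x/dθ² = −r cosθ − r²(cos2θ)/√u − r⁴ sin²2θ/(4u^{3/2}),  u = L² − r² sin²θ = 0.0388591 m².
Substituting r = 0.0539 m, L = 0.2026 m, θ = 119.8°: d²x/dθ² = +0.03404 m.
a = ω²·d²x/dθ² = (303.4)²·(+0.03404) = +3132.4 m/s²;  |a| = 3132.4 m/s².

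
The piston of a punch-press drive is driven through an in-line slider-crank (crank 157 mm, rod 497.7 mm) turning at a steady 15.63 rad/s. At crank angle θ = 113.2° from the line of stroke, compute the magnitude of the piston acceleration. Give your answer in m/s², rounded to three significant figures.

ω = 15.63 rad/s
x(θ) = r cosθ + √(L² − r² sin²θ); with ω constant, a = ω²·d²x/dθ².
d²x/dθ² = −r cosθ − r²(cos2θ)/√u − r⁴ sin²2θ/(4u^{3/2}),  u = L² − r² sin²θ = 0.226882 m².
Substituting r = 0.157 m, L = 0.4977 m, θ = 113.2°: d²x/dθ² = +0.096799 m.
a = ω²·d²x/dθ² = (15.63)²·(+0.096799) = +23.648 m/s²;  |a| = 23.648 m/s².

23.6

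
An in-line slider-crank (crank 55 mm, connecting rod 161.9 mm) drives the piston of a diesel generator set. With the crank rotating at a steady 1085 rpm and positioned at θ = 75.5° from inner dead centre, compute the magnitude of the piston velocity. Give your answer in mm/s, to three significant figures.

6600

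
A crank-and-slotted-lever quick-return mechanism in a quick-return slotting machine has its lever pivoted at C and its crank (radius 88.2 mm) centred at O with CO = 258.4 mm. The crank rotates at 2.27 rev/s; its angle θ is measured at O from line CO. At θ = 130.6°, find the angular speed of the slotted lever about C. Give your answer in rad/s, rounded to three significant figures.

2.24

ω = 14.26 rad/s (from 2.27 rev/s).
Crank pin A relative to C: A = (d + r cosθ, r sinθ); lever angle φ = atan2(r sinθ, d + r cosθ).
Differentiating tanφ: φ̇ = rω(d cosθ + r)/(d² + r² + 2dr cosθ).
d² + r² + 2dr cosθ = |CA|² = 0.0448864 m²;  d cosθ + r = -0.07996 m.
|ω_lever| = |0.0882·14.26·-0.07996| / 0.0448864 = 2.241 rad/s.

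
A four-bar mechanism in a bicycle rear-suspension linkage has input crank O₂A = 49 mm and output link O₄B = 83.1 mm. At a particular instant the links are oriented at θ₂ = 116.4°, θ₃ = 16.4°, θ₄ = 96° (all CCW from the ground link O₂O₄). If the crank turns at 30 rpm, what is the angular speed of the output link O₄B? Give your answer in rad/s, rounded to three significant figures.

ω₂ = 3.142 rad/s (from 30 rpm).
Differentiating the loop-closure r₂e^{iθ₂}+r₃e^{iθ₃}=r₁+r₄e^{iθ₄} gives r₂ω₂e^{iθ₂}+r₃ω₃e^{iθ₃}=r₄ω₄e^{iθ₄}.
Eliminating the other unknown: ω₄ = r₂ω₂ sin(θ₂−θ₃) / [r₄ sin(θ₄−θ₃)].
Numerator sine = +0.98481; denominator sine = +0.98357.
Result = 0.049·3.142·(+0.98481) / (0.0831·(+0.98357)) = +1.8548 rad/s; magnitude 1.8548 rad/s.

1.85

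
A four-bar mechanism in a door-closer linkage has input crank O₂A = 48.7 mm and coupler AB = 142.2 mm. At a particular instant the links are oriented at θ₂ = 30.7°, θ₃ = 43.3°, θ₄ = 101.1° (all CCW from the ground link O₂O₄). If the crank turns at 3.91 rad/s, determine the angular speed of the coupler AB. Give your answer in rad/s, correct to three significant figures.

ω₂ = 3.91 rad/s
Differentiating the loop-closure r₂e^{iθ₂}+r₃e^{iθ₃}=r₁+r₄e^{iθ₄} gives r₂ω₂e^{iθ₂}+r₃ω₃e^{iθ₃}=r₄ω₄e^{iθ₄}.
Eliminating the other unknown: ω₃ = r₂ω₂ sin(θ₄−θ₂) / [r₃ sin(θ₃−θ₄)].
Numerator sine = +0.94206; denominator sine = -0.84619.
Result = 0.0487·3.91·(+0.94206) / (0.1422·(-0.84619)) = -1.4908 rad/s; magnitude 1.4908 rad/s.

1.49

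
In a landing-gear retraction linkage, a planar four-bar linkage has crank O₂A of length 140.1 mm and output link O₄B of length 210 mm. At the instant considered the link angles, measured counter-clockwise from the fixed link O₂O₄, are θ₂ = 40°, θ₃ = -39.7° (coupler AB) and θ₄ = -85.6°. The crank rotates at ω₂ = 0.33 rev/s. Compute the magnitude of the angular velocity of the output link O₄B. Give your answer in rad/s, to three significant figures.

1.90

ω₂ = 2.073 rad/s (from 0.33 rev/s).
Differentiating the loop-closure r₂e^{iθ₂}+r₃e^{iθ₃}=r₁+r₄e^{iθ₄} gives r₂ω₂e^{iθ₂}+r₃ω₃e^{iθ₃}=r₄ω₄e^{iθ₄}.
Eliminating the other unknown: ω₄ = r₂ω₂ sin(θ₂−θ₃) / [r₄ sin(θ₄−θ₃)].
Numerator sine = +0.98389; denominator sine = -0.71813.
Result = 0.1401·2.073·(+0.98389) / (0.21·(-0.71813)) = -1.8952 rad/s; magnitude 1.8952 rad/s.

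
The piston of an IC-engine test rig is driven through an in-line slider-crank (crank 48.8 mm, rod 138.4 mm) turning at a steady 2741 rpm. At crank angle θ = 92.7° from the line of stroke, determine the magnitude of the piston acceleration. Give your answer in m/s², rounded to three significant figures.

1700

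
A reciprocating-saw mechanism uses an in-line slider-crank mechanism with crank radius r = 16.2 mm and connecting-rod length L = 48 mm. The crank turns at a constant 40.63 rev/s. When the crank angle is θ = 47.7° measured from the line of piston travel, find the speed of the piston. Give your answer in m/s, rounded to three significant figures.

3.78

ω = 2π·40.6 = 255.3 rad/s
For an in-line slider-crank, x = r cosθ + √(L² − r² sin²θ), so v = −rω sinθ·[1 + r cosθ/√(L² − r² sin²θ)].
With r = 0.0162 m, L = 0.048 m, θ = 47.7°: √(L² − r² sin²θ) = 0.04648 m.
v = −0.0162·255.3·0.73963·[1 + 0.0162·0.67301/0.04648] = -3.7763 m/s.
|v| = 3.7763 m/s.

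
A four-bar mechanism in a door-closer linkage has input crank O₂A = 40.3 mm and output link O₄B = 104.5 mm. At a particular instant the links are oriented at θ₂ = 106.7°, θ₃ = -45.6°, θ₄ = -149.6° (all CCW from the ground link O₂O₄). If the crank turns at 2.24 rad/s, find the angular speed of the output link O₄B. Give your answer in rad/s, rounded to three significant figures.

0.414

ω₂ = 2.24 rad/s
Differentiating the loop-closure r₂e^{iθ₂}+r₃e^{iθ₃}=r₁+r₄e^{iθ₄} gives r₂ω₂e^{iθ₂}+r₃ω₃e^{iθ₃}=r₄ω₄e^{iθ₄}.
Eliminating the other unknown: ω₄ = r₂ω₂ sin(θ₂−θ₃) / [r₄ sin(θ₄−θ₃)].
Numerator sine = +0.46484; denominator sine = -0.97030.
Result = 0.0403·2.24·(+0.46484) / (0.1045·(-0.97030)) = -0.41385 rad/s; magnitude 0.41385 rad/s.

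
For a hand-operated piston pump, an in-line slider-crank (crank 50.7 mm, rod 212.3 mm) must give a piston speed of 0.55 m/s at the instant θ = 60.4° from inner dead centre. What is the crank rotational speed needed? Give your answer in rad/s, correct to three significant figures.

11.1

For an in-line slider-crank, |v_piston| = rω|sinθ|·[1 + r cosθ/√(L² − r² sin²θ)].
With r = 0.0507 m, L = 0.2123 m, θ = 60.4°: the bracketed kinematic factor |dx/dθ| = 0.049399 m.
ω = v/|dx/dθ| = 0.55/0.049399 = 11.134 rad/s.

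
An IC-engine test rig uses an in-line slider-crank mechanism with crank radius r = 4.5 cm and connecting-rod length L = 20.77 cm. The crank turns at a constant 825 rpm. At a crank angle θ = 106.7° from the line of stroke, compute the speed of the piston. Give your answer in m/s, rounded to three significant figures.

ω = 2π·825/60 = 86.39 rad/s
For an in-line slider-crank, x = r cosθ + √(L² − r² sin²θ), so v = −rω sinθ·[1 + r cosθ/√(L² − r² sin²θ)].
With r = 0.045 m, L = 0.2077 m, θ = 106.7°: √(L² − r² sin²θ) = 0.20318 m.
v = −0.045·86.39·0.95782·[1 + 0.045·-0.28736/0.20318] = -3.4868 m/s.
|v| = 3.4868 m/s.

3.49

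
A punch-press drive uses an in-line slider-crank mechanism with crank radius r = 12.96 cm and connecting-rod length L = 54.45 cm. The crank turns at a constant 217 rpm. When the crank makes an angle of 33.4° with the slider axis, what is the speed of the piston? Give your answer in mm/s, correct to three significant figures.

ω = 2π·217/60 = 22.72 rad/s
For an in-line slider-crank, x = r cosθ + √(L² − r² sin²θ), so v = −rω sinθ·[1 + r cosθ/√(L² − r² sin²θ)].
With r = 0.1296 m, L = 0.5445 m, θ = 33.4°: √(L² − r² sin²θ) = 0.53981 m.
v = −0.1296·22.72·0.55048·[1 + 0.1296·0.83485/0.53981] = -1.9461 m/s.
|v| = 1.9461 m/s = 1946.1 mm/s.

1950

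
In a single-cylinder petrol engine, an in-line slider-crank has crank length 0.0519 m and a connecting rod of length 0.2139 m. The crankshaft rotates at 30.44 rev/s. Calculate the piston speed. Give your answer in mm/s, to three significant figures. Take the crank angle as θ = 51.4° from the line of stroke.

8950

ω = 2π·30.4 = 191.3 rad/s
For an in-line slider-crank, x = r cosθ + √(L² − r² sin²θ), so v = −rω sinθ·[1 + r cosθ/√(L² − r² sin²θ)].
With r = 0.0519 m, L = 0.2139 m, θ = 51.4°: √(L² − r² sin²θ) = 0.21002 m.
v = −0.0519·191.3·0.78152·[1 + 0.0519·0.62388/0.21002] = -8.9537 m/s.
|v| = 8.9537 m/s = 8953.7 mm/s.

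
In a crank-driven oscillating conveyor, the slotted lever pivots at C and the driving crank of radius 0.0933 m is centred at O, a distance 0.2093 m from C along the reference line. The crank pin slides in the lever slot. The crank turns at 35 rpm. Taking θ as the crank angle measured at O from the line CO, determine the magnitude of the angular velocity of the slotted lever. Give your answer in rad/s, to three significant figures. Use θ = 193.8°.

2.58

ω = 3.665 rad/s (from 35 rpm).
Crank pin A relative to C: A = (d + r cosθ, r sinθ); lever angle φ = atan2(r sinθ, d + r cosθ).
Differentiating tanφ: φ̇ = rω(d cosθ + r)/(d² + r² + 2dr cosθ).
d² + r² + 2dr cosθ = |CA|² = 0.0145834 m²;  d cosθ + r = -0.10996 m.
|ω_lever| = |0.0933·3.665·-0.10996| / 0.0145834 = 2.5784 rad/s.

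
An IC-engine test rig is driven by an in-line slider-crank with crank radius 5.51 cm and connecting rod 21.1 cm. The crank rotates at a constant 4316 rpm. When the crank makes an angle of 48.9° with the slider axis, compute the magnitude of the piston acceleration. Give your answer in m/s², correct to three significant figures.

7040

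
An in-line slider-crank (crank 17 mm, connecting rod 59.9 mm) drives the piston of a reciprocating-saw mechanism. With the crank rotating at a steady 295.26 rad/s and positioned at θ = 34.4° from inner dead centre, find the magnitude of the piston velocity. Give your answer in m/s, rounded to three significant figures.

ω = 295.3 rad/s
For an in-line slider-crank, x = r cosθ + √(L² − r² sin²θ), so v = −rω sinθ·[1 + r cosθ/√(L² − r² sin²θ)].
With r = 0.017 m, L = 0.0599 m, θ = 34.4°: √(L² − r² sin²θ) = 0.059125 m.
v = −0.017·295.3·0.56497·[1 + 0.017·0.82511/0.059125] = -3.5086 m/s.
|v| = 3.5086 m/s.

3.51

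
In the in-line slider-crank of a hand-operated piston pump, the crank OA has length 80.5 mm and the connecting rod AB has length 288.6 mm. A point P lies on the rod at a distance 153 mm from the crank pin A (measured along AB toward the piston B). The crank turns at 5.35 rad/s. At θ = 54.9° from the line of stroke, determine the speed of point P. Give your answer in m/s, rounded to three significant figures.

0.400

ω = 5.35 rad/s.  Crank-pin speed |V_A| = rω = 0.43067 m/s, perpendicular to OA.
Rod angle: sinφ = −(r/L) sinθ ⇒ φ = -13.192°; ω_rod = −rω cosθ/√(L²−r²sin²θ) = -0.88133 rad/s.
V_P = V_A + ω_rod × AP, with AP = 0.153 m along the rod.
Components: V_Px = −rω sinθ − a·ω_rod·sinφ = -0.38313 m/s;  V_Py = rω cosθ + a·ω_rod·cosφ = +0.11635 m/s.
|V_P| = √(V_Px² + V_Py²) = 0.40041 m/s.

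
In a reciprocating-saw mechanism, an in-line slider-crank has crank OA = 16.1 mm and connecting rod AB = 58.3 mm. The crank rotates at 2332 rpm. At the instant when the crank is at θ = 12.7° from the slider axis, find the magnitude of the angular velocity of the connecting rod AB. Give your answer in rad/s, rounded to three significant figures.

ω = 244.2 rad/s (converted from 2332 rpm).
The rod makes angle φ with the slider axis where L sinφ = r sinθ; differentiating, L cosφ·φ̇ = r ω cosθ.
L cosφ = √(L² − r² sin²θ) = 0.058192 m.
|ω_rod| = r ω |cosθ| / √(L² − r² sin²θ) = 0.0161·244.2·0.97553/0.058192 = 65.911 rad/s.

65.9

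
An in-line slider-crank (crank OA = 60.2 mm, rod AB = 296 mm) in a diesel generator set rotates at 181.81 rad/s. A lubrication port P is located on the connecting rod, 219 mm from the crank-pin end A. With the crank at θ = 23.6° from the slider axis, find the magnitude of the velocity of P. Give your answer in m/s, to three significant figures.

5.63

ω = 181.8 rad/s.  Crank-pin speed |V_A| = rω = 10.945 m/s, perpendicular to OA.
Rod angle: sinφ = −(r/L) sinθ ⇒ φ = -4.670°; ω_rod = −rω cosθ/√(L²−r²sin²θ) = -33.997 rad/s.
V_P = V_A + ω_rod × AP, with AP = 0.219 m along the rod.
Components: V_Px = −rω sinθ − a·ω_rod·sinφ = -4.988 m/s;  V_Py = rω cosθ + a·ω_rod·cosφ = +2.609 m/s.
|V_P| = √(V_Px² + V_Py²) = 5.6292 m/s.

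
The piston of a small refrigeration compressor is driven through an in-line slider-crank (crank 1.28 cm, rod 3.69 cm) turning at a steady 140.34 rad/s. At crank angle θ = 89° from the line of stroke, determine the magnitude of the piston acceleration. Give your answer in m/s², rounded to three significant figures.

ω = 140.3 rad/s
x(θ) = r cosθ + √(L² − r² sin²θ); with ω constant, a = ω²·d²x/dθ².
d²x/dθ² = −r cosθ − r²(cos2θ)/√u − r⁴ sin²2θ/(4u^{3/2}),  u = L² − r² sin²θ = 0.00119782 m².
Substituting r = 0.0128 m, L = 0.0369 m, θ = 89°: d²x/dθ² = +0.0045075 m.
a = ω²·d²x/dθ² = (140.3)²·(+0.0045075) = +88.776 m/s²;  |a| = 88.776 m/s².

88.8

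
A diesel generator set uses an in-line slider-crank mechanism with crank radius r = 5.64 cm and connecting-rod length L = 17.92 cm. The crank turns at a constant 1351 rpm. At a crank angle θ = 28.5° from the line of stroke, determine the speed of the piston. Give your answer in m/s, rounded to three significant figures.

4.87

ω = 2π·1351/60 = 141.5 rad/s
For an in-line slider-crank, x = r cosθ + √(L² − r² sin²θ), so v = −rω sinθ·[1 + r cosθ/√(L² − r² sin²θ)].
With r = 0.0564 m, L = 0.1792 m, θ = 28.5°: √(L² − r² sin²θ) = 0.17717 m.
v = −0.0564·141.5·0.47716·[1 + 0.0564·0.87882/0.17717] = -4.8725 m/s.
|v| = 4.8725 m/s.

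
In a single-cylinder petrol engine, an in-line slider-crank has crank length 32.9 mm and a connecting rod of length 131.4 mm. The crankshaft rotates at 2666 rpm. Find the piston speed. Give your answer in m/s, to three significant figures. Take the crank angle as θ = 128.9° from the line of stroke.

ω = 2π·2666/60 = 279.2 rad/s
For an in-line slider-crank, x = r cosθ + √(L² − r² sin²θ), so v = −rω sinθ·[1 + r cosθ/√(L² − r² sin²θ)].
With r = 0.0329 m, L = 0.1314 m, θ = 128.9°: √(L² − r² sin²θ) = 0.12888 m.
v = −0.0329·279.2·0.77824·[1 + 0.0329·-0.62796/0.12888] = -6.0024 m/s.
|v| = 6.0024 m/s.

6.00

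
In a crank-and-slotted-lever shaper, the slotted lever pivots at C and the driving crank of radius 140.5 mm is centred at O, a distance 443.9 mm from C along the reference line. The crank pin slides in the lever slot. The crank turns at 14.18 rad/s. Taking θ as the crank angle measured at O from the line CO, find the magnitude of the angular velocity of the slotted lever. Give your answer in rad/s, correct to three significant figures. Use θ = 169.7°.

ω = 14.18 rad/s
Crank pin A relative to C: A = (d + r cosθ, r sinθ); lever angle φ = atan2(r sinθ, d + r cosθ).
Differentiating tanφ: φ̇ = rω(d cosθ + r)/(d² + r² + 2dr cosθ).
d² + r² + 2dr cosθ = |CA|² = 0.0940617 m²;  d cosθ + r = -0.29625 m.
|ω_lever| = |0.1405·14.18·-0.29625| / 0.0940617 = 6.2747 rad/s.

6.27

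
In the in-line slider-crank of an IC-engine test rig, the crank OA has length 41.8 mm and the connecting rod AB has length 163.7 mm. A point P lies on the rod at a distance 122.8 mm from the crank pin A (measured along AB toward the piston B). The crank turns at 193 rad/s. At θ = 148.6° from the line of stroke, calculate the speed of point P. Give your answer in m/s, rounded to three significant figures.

3.91

ω = 193 rad/s.  Crank-pin speed |V_A| = rω = 8.0674 m/s, perpendicular to OA.
Rod angle: sinφ = −(r/L) sinθ ⇒ φ = -7.645°; ω_rod = −rω cosθ/√(L²−r²sin²θ) = +42.442 rad/s.
V_P = V_A + ω_rod × AP, with AP = 0.1228 m along the rod.
Components: V_Px = −rω sinθ − a·ω_rod·sinφ = -3.5098 m/s;  V_Py = rω cosθ + a·ω_rod·cosφ = -1.7204 m/s.
|V_P| = √(V_Px² + V_Py²) = 3.9088 m/s.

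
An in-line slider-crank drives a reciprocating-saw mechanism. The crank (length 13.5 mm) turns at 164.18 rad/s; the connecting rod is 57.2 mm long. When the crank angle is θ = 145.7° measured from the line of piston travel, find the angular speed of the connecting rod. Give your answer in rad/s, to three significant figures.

ω = 164.2 rad/s
The rod makes angle φ with the slider axis where L sinφ = r sinθ; differentiating, L cosφ·φ̇ = r ω cosθ.
L cosφ = √(L² − r² sin²θ) = 0.056692 m.
|ω_rod| = r ω |cosθ| / √(L² − r² sin²θ) = 0.0135·164.2·0.82610/0.056692 = 32.297 rad/s.

32.3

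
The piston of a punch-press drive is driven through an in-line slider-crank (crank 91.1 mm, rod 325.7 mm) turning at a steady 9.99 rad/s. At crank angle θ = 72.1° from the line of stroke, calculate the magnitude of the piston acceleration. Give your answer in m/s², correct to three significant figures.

0.674

ω = 9.99 rad/s
x(θ) = r cosθ + √(L² − r² sin²θ); with ω constant, a = ω²·d²x/dθ².
d²x/dθ² = −r cosθ − r²(cos2θ)/√u − r⁴ sin²2θ/(4u^{3/2}),  u = L² − r² sin²θ = 0.0985653 m².
Substituting r = 0.0911 m, L = 0.3257 m, θ = 72.1°: d²x/dθ² = -0.0067503 m.
a = ω²·d²x/dθ² = (9.99)²·(-0.0067503) = -0.67369 m/s²;  |a| = 0.67369 m/s².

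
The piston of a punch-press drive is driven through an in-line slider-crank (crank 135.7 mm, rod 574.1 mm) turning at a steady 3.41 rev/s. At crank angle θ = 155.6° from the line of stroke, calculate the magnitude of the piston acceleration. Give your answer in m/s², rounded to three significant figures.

ω = 2π·3.41 = 21.43 rad/s
x(θ) = r cosθ + √(L² − r² sin²θ); with ω constant, a = ω²·d²x/dθ².
d²x/dθ² = −r cosθ − r²(cos2θ)/√u − r⁴ sin²2θ/(4u^{3/2}),  u = L² − r² sin²θ = 0.326448 m².
Substituting r = 0.1357 m, L = 0.5741 m, θ = 155.6°: d²x/dθ² = +0.10209 m.
a = ω²·d²x/dθ² = (21.43)²·(+0.10209) = +46.867 m/s²;  |a| = 46.867 m/s².

46.9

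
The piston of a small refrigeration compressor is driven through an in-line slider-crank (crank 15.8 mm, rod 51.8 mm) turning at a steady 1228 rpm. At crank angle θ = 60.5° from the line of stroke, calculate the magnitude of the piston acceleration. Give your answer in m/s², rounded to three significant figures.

87.6

ω = 2π·1228/60 = 128.6 rad/s
x(θ) = r cosθ + √(L² − r² sin²θ); with ω constant, a = ω²·d²x/dθ².
d²x/dθ² = −r cosθ − r²(cos2θ)/√u − r⁴ sin²2θ/(4u^{3/2}),  u = L² − r² sin²θ = 0.00249413 m².
Substituting r = 0.0158 m, L = 0.0518 m, θ = 60.5°: d²x/dθ² = -0.0052977 m.
a = ω²·d²x/dθ² = (128.6)²·(-0.0052977) = -87.607 m/s²;  |a| = 87.607 m/s².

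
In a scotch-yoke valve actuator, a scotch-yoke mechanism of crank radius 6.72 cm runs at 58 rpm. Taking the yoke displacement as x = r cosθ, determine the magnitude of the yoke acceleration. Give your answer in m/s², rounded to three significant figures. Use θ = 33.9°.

ω = 6.074 rad/s (from 58 rpm).
x = r cosθ ⇒ ẍ = −rω² cosθ (ω constant).
|a| = rω²|cosθ| = 0.0672·(6.074)²·|cos 33.9°| = 2.0576 m/s².

2.06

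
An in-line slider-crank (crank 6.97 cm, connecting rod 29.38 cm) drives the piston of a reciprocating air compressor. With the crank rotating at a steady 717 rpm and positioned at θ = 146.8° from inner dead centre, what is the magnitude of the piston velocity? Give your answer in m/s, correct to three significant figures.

2.29

ω = 2π·717/60 = 75.08 rad/s
For an in-line slider-crank, x = r cosθ + √(L² − r² sin²θ), so v = −rω sinθ·[1 + r cosθ/√(L² − r² sin²θ)].
With r = 0.0697 m, L = 0.2938 m, θ = 146.8°: √(L² − r² sin²θ) = 0.29131 m.
v = −0.0697·75.08·0.54756·[1 + 0.0697·-0.83676/0.29131] = -2.2919 m/s.
|v| = 2.2919 m/s.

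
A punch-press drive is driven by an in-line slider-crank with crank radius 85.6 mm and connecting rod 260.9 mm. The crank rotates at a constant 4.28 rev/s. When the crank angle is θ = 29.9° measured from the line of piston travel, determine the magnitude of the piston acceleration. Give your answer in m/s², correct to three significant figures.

ω = 2π·4.28 = 26.89 rad/s
x(θ) = r cosθ + √(L² − r² sin²θ); with ω constant, a = ω²·d²x/dθ².
d²x/dθ² = −r cosθ − r²(cos2θ)/√u − r⁴ sin²2θ/(4u^{3/2}),  u = L² − r² sin²θ = 0.066248 m².
Substituting r = 0.0856 m, L = 0.2609 m, θ = 29.9°: d²x/dθ² = -0.089114 m.
a = ω²·d²x/dθ² = (26.89)²·(-0.089114) = -64.446 m/s²;  |a| = 64.446 m/s².

64.4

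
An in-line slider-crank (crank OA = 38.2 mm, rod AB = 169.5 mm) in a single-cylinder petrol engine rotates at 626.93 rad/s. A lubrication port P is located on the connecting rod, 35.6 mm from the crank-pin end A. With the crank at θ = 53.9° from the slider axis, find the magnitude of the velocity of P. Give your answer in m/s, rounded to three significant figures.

22.8

ω = 626.9 rad/s.  Crank-pin speed |V_A| = rω = 23.949 m/s, perpendicular to OA.
Rod angle: sinφ = −(r/L) sinθ ⇒ φ = -10.492°; ω_rod = −rω cosθ/√(L²−r²sin²θ) = -84.663 rad/s.
V_P = V_A + ω_rod × AP, with AP = 0.0356 m along the rod.
Components: V_Px = −rω sinθ − a·ω_rod·sinφ = -19.899 m/s;  V_Py = rω cosθ + a·ω_rod·cosφ = +11.147 m/s.
|V_P| = √(V_Px² + V_Py²) = 22.809 m/s.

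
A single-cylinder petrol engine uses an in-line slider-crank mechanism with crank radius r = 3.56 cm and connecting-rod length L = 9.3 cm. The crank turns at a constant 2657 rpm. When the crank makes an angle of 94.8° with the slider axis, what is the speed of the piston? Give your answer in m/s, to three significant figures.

ω = 2π·2657/60 = 278.2 rad/s
For an in-line slider-crank, x = r cosθ + √(L² − r² sin²θ), so v = −rω sinθ·[1 + r cosθ/√(L² − r² sin²θ)].
With r = 0.0356 m, L = 0.093 m, θ = 94.8°: √(L² − r² sin²θ) = 0.085968 m.
v = −0.0356·278.2·0.99649·[1 + 0.0356·-0.08368/0.085968] = -9.5286 m/s.
|v| = 9.5286 m/s.

9.53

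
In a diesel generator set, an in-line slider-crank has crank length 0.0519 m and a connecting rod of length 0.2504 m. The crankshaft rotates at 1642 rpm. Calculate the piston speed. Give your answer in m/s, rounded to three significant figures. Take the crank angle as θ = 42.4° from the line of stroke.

6.95

ω = 2π·1642/60 = 171.9 rad/s
For an in-line slider-crank, x = r cosθ + √(L² − r² sin²θ), so v = −rω sinθ·[1 + r cosθ/√(L² − r² sin²θ)].
With r = 0.0519 m, L = 0.2504 m, θ = 42.4°: √(L² − r² sin²θ) = 0.24794 m.
v = −0.0519·171.9·0.67430·[1 + 0.0519·0.73846/0.24794] = -6.9478 m/s.
|v| = 6.9478 m/s.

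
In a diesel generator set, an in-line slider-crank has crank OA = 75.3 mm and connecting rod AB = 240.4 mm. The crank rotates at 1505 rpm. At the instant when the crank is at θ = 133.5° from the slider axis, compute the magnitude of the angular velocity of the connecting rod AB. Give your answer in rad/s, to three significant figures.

ω = 157.6 rad/s (converted from 1505 rpm).
The rod makes angle φ with the slider axis where L sinφ = r sinθ; differentiating, L cosφ·φ̇ = r ω cosθ.
L cosφ = √(L² − r² sin²θ) = 0.23411 m.
|ω_rod| = r ω |cosθ| / √(L² − r² sin²θ) = 0.0753·157.6·0.68835/0.23411 = 34.894 rad/s.

34.9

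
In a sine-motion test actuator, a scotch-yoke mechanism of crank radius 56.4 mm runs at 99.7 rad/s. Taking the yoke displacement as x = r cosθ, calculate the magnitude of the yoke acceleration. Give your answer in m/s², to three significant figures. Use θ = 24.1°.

512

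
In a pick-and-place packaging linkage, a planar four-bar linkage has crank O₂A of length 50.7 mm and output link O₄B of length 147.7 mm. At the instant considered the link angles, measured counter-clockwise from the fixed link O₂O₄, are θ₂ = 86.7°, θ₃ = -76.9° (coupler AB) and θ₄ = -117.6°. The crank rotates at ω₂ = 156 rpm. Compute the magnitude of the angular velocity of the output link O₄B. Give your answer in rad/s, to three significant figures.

2.43

ω₂ = 16.34 rad/s (from 156 rpm).
Differentiating the loop-closure r₂e^{iθ₂}+r₃e^{iθ₃}=r₁+r₄e^{iθ₄} gives r₂ω₂e^{iθ₂}+r₃ω₃e^{iθ₃}=r₄ω₄e^{iθ₄}.
Eliminating the other unknown: ω₄ = r₂ω₂ sin(θ₂−θ₃) / [r₄ sin(θ₄−θ₃)].
Numerator sine = +0.28234; denominator sine = -0.65210.
Result = 0.0507·16.34·(+0.28234) / (0.1477·(-0.65210)) = -2.428 rad/s; magnitude 2.428 rad/s.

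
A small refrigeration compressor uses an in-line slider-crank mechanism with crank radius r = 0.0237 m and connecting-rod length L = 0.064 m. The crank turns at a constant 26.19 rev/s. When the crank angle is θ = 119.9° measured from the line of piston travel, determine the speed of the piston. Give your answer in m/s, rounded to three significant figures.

2.72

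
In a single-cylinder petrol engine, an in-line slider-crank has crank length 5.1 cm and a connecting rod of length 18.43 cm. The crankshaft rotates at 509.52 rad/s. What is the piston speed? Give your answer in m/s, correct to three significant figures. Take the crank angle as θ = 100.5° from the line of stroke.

24.2

ω = 509.5 rad/s
For an in-line slider-crank, x = r cosθ + √(L² − r² sin²θ), so v = −rω sinθ·[1 + r cosθ/√(L² − r² sin²θ)].
With r = 0.051 m, L = 0.1843 m, θ = 100.5°: √(L² − r² sin²θ) = 0.17735 m.
v = −0.051·509.5·0.98325·[1 + 0.051·-0.18224/0.17735] = -24.211 m/s.
|v| = 24.211 m/s.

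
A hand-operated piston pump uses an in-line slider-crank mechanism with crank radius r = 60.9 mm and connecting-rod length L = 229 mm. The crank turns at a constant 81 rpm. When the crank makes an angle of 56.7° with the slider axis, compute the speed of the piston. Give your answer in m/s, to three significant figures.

ω = 2π·81/60 = 8.482 rad/s
For an in-line slider-crank, x = r cosθ + √(L² − r² sin²θ), so v = −rω sinθ·[1 + r cosθ/√(L² − r² sin²θ)].
With r = 0.0609 m, L = 0.229 m, θ = 56.7°: √(L² − r² sin²θ) = 0.22327 m.
v = −0.0609·8.482·0.83581·[1 + 0.0609·0.54902/0.22327] = -0.49641 m/s.
|v| = 0.49641 m/s.

0.496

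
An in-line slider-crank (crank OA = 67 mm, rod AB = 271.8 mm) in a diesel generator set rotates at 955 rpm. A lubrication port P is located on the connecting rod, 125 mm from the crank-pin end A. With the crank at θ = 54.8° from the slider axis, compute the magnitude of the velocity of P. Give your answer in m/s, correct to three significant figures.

6.20

ω = 100 rad/s.  Crank-pin speed |V_A| = rω = 6.7005 m/s, perpendicular to OA.
Rod angle: sinφ = −(r/L) sinθ ⇒ φ = -11.621°; ω_rod = −rω cosθ/√(L²−r²sin²θ) = -14.508 rad/s.
V_P = V_A + ω_rod × AP, with AP = 0.125 m along the rod.
Components: V_Px = −rω sinθ − a·ω_rod·sinφ = -5.8406 m/s;  V_Py = rω cosθ + a·ω_rod·cosφ = +2.0861 m/s.
|V_P| = √(V_Px² + V_Py²) = 6.2019 m/s.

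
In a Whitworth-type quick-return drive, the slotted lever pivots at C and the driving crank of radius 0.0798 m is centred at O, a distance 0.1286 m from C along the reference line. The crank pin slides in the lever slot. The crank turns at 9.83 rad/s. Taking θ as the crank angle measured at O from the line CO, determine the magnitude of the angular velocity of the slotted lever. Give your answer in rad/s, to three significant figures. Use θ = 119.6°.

1.00

ω = 9.83 rad/s
Crank pin A relative to C: A = (d + r cosθ, r sinθ); lever angle φ = atan2(r sinθ, d + r cosθ).
Differentiating tanφ: φ̇ = rω(d cosθ + r)/(d² + r² + 2dr cosθ).
d² + r² + 2dr cosθ = |CA|² = 0.0127681 m²;  d cosθ + r = +0.016279 m.
|ω_lever| = |0.0798·9.83·+0.016279| / 0.0127681 = 1.0001 rad/s.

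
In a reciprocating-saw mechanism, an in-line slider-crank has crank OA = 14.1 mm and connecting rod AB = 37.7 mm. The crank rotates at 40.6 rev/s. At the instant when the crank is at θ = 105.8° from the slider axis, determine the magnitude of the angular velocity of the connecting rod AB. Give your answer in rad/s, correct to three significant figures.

27.8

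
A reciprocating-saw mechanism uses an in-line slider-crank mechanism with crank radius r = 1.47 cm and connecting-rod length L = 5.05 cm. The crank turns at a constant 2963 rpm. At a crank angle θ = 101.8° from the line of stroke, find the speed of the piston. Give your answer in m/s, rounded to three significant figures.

ω = 2π·2963/60 = 310.3 rad/s
For an in-line slider-crank, x = r cosθ + √(L² − r² sin²θ), so v = −rω sinθ·[1 + r cosθ/√(L² − r² sin²θ)].
With r = 0.0147 m, L = 0.0505 m, θ = 101.8°: √(L² − r² sin²θ) = 0.048407 m.
v = −0.0147·310.3·0.97887·[1 + 0.0147·-0.20450/0.048407] = -4.1875 m/s.
|v| = 4.1875 m/s.

4.19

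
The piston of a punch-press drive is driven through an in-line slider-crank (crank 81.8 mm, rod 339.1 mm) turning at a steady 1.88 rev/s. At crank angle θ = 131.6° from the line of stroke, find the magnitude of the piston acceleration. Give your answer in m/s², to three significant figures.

7.87

ω = 2π·1.88 = 11.81 rad/s
x(θ) = r cosθ + √(L² − r² sin²θ); with ω constant, a = ω²·d²x/dθ².
d²x/dθ² = −r cosθ − r²(cos2θ)/√u − r⁴ sin²2θ/(4u^{3/2}),  u = L² − r² sin²θ = 0.111247 m².
Substituting r = 0.0818 m, L = 0.3391 m, θ = 131.6°: d²x/dθ² = +0.056387 m.
a = ω²·d²x/dθ² = (11.81)²·(+0.056387) = +7.8678 m/s²;  |a| = 7.8678 m/s².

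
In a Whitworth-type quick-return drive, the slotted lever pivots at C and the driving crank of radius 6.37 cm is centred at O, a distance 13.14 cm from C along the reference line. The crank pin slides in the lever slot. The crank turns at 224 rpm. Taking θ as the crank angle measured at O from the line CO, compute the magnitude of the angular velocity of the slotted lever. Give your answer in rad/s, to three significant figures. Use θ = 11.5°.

ω = 23.46 rad/s (from 224 rpm).
Crank pin A relative to C: A = (d + r cosθ, r sinθ); lever angle φ = atan2(r sinθ, d + r cosθ).
Differentiating tanφ: φ̇ = rω(d cosθ + r)/(d² + r² + 2dr cosθ).
d² + r² + 2dr cosθ = |CA|² = 0.0377279 m²;  d cosθ + r = +0.19246 m.
|ω_lever| = |0.0637·23.46·+0.19246| / 0.0377279 = 7.6225 rad/s.

7.62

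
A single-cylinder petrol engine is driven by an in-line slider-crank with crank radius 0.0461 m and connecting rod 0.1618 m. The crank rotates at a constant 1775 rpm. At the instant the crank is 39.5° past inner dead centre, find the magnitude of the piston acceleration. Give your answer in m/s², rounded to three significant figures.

1330

ω = 2π·1775/60 = 185.9 rad/s
x(θ) = r cosθ + √(L² − r² sin²θ); with ω constant, a = ω²·d²x/dθ².
d²x/dθ² = −r cosθ − r²(cos2θ)/√u − r⁴ sin²2θ/(4u^{3/2}),  u = L² − r² sin²θ = 0.0253194 m².
Substituting r = 0.0461 m, L = 0.1618 m, θ = 39.5°: d²x/dθ² = -0.03839 m.
a = ω²·d²x/dθ² = (185.9)²·(-0.03839) = -1326.4 m/s²;  |a| = 1326.4 m/s².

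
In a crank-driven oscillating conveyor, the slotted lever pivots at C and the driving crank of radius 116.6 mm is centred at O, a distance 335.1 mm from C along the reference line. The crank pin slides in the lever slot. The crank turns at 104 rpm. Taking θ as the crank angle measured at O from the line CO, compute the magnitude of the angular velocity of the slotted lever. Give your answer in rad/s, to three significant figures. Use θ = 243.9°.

ω = 10.89 rad/s (from 104 rpm).
Crank pin A relative to C: A = (d + r cosθ, r sinθ); lever angle φ = atan2(r sinθ, d + r cosθ).
Differentiating tanφ: φ̇ = rω(d cosθ + r)/(d² + r² + 2dr cosθ).
d² + r² + 2dr cosθ = |CA|² = 0.0915084 m²;  d cosθ + r = -0.030824 m.
|ω_lever| = |0.1166·10.89·-0.030824| / 0.0915084 = 0.42774 rad/s.

0.428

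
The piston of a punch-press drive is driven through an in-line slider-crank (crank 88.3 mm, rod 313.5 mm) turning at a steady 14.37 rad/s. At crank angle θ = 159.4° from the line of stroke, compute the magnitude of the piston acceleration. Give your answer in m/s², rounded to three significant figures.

13.1

ω = 14.37 rad/s
x(θ) = r cosθ + √(L² − r² sin²θ); with ω constant, a = ω²·d²x/dθ².
d²x/dθ² = −r cosθ − r²(cos2θ)/√u − r⁴ sin²2θ/(4u^{3/2}),  u = L² − r² sin²θ = 0.0973171 m².
Substituting r = 0.0883 m, L = 0.3135 m, θ = 159.4°: d²x/dθ² = +0.063631 m.
a = ω²·d²x/dθ² = (14.37)²·(+0.063631) = +13.14 m/s²;  |a| = 13.14 m/s².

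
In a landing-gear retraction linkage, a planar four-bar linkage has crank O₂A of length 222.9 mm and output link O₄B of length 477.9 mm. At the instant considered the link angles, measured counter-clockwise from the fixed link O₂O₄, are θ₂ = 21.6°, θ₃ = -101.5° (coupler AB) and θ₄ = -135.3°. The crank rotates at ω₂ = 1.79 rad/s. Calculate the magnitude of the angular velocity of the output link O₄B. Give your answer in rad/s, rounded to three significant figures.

1.26

ω₂ = 1.79 rad/s
Differentiating the loop-closure r₂e^{iθ₂}+r₃e^{iθ₃}=r₁+r₄e^{iθ₄} gives r₂ω₂e^{iθ₂}+r₃ω₃e^{iθ₃}=r₄ω₄e^{iθ₄}.
Eliminating the other unknown: ω₄ = r₂ω₂ sin(θ₂−θ₃) / [r₄ sin(θ₄−θ₃)].
Numerator sine = +0.83772; denominator sine = -0.55630.
Result = 0.2229·1.79·(+0.83772) / (0.4779·(-0.55630)) = -1.2572 rad/s; magnitude 1.2572 rad/s.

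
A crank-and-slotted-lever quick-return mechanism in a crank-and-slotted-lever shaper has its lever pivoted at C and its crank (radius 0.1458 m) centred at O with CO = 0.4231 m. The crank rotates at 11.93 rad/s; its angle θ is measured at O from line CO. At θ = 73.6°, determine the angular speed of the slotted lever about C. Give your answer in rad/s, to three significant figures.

1.96

ω = 11.93 rad/s
Crank pin A relative to C: A = (d + r cosθ, r sinθ); lever angle φ = atan2(r sinθ, d + r cosθ).
Differentiating tanφ: φ̇ = rω(d cosθ + r)/(d² + r² + 2dr cosθ).
d² + r² + 2dr cosθ = |CA|² = 0.235105 m²;  d cosθ + r = +0.26526 m.
|ω_lever| = |0.1458·11.93·+0.26526| / 0.235105 = 1.9625 rad/s.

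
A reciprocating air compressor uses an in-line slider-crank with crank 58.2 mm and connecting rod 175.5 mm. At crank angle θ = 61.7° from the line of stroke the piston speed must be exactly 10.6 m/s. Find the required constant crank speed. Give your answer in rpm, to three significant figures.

For an in-line slider-crank, |v_piston| = rω|sinθ|·[1 + r cosθ/√(L² − r² sin²θ)].
With r = 0.0582 m, L = 0.1755 m, θ = 61.7°: the bracketed kinematic factor |dx/dθ| = 0.059667 m.
ω = v/|dx/dθ| = 10.6/0.059667 = 177.65 rad/s.
N = 60ω/(2π) = 1696.4 rpm.

1700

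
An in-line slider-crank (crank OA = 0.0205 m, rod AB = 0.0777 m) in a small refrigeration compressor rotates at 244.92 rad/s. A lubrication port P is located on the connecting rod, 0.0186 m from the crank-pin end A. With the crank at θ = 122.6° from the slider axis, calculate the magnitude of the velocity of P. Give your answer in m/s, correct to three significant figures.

ω = 244.9 rad/s.  Crank-pin speed |V_A| = rω = 5.0209 m/s, perpendicular to OA.
Rod angle: sinφ = −(r/L) sinθ ⇒ φ = -12.842°; ω_rod = −rω cosθ/√(L²−r²sin²θ) = +35.708 rad/s.
V_P = V_A + ω_rod × AP, with AP = 0.0186 m along the rod.
Components: V_Px = −rω sinθ − a·ω_rod·sinφ = -4.0822 m/s;  V_Py = rω cosθ + a·ω_rod·cosφ = -2.0575 m/s.
|V_P| = √(V_Px² + V_Py²) = 4.5714 m/s.

4.57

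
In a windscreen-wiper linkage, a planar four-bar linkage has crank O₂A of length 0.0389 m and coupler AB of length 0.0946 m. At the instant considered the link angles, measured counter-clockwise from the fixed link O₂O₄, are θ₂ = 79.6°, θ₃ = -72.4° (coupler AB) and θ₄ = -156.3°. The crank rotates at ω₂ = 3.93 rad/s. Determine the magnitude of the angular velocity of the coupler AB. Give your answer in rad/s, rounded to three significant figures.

1.35

ω₂ = 3.93 rad/s
Differentiating the loop-closure r₂e^{iθ₂}+r₃e^{iθ₃}=r₁+r₄e^{iθ₄} gives r₂ω₂e^{iθ₂}+r₃ω₃e^{iθ₃}=r₄ω₄e^{iθ₄}.
Eliminating the other unknown: ω₃ = r₂ω₂ sin(θ₄−θ₂) / [r₃ sin(θ₃−θ₄)].
Numerator sine = +0.82806; denominator sine = +0.99434.
Result = 0.0389·3.93·(+0.82806) / (0.0946·(+0.99434)) = +1.3458 rad/s; magnitude 1.3458 rad/s.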